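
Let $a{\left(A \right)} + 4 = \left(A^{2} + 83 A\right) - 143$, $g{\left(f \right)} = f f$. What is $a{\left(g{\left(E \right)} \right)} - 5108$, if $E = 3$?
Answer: $-4427$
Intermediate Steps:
$g{\left(f \right)} = f^{2}$
$a{\left(A \right)} = -147 + A^{2} + 83 A$ ($a{\left(A \right)} = -4 - \left(143 - A^{2} - 83 A\right) = -4 + \left(-143 + A^{2} + 83 A\right) = -147 + A^{2} + 83 A$)
$a{\left(g{\left(E \right)} \right)} - 5108 = \left(-147 + \left(3^{2}\right)^{2} + 83 \cdot 3^{2}\right) - 5108 = \left(-147 + 9^{2} + 83 \cdot 9\right) - 5108 = \left(-147 + 81 + 747\right) - 5108 = 681 - 5108 = -4427$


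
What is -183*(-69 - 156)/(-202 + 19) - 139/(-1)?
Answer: -86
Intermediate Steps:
-183*(-69 - 156)/(-202 + 19) - 139/(-1) = -183/((-183/(-225))) - 139*(-1) = -183/((-183*(-1/225))) + 139 = -183/61/75 + 139 = -183*75/61 + 139 = -225 + 139 = -86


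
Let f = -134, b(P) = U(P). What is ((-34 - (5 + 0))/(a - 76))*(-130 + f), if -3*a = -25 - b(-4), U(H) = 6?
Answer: -30888/197 ≈ -156.79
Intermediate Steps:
b(P) = 6
a = 31/3 (a = -(-25 - 1*6)/3 = -(-25 - 6)/3 = -⅓*(-31) = 31/3 ≈ 10.333)
((-34 - (5 + 0))/(a - 76))*(-130 + f) = ((-34 - (5 + 0))/(31/3 - 76))*(-130 - 134) = ((-34 - 1*5)/(-197/3))*(-264) = ((-34 - 5)*(-3/197))*(-264) = -39*(-3/197)*(-264) = (117/197)*(-264) = -30888/197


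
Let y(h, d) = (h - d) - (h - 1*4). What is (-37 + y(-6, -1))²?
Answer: 1024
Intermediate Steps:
y(h, d) = 4 - d (y(h, d) = (h - d) - (h - 4) = (h - d) - (-4 + h) = (h - d) + (4 - h) = 4 - d)
(-37 + y(-6, -1))² = (-37 + (4 - 1*(-1)))² = (-37 + (4 + 1))² = (-37 + 5)² = (-32)² = 1024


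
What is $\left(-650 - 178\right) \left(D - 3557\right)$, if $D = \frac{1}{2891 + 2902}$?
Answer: $\frac{5687173200}{1931} \approx 2.9452 \cdot 10^{6}$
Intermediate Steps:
$D = \frac{1}{5793} \approx 0.00017262$
$\left(-650 - 178\right) \left(D - 3557\right) = \left(-650 - 178\right) \left(\frac{1}{5793} - 3557\right) = \left(-828\right) \left(- \frac{20605700}{5793}\right) = \frac{5687173200}{1931}$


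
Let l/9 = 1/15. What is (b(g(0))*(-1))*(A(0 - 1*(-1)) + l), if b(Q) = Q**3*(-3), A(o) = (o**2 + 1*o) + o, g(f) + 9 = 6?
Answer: -1458/5 ≈ -291.60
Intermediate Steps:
l = 3/5 (l = 9/15 = 9*(1/15) = 3/5 ≈ 0.60000)
g(f) = -3 (g(f) = -9 + 6 = -3)
A(o) = o**2 + 2*o (A(o) = (o**2 + o) + o = (o + o**2) + o = o**2 + 2*o)
b(Q) = -3*Q**3
(b(g(0))*(-1))*(A(0 - 1*(-1)) + l) = (-3*(-3)**3*(-1))*((0 - 1*(-1))*(2 + (0 - 1*(-1))) + 3/5) = (-3*(-27)*(-1))*((0 + 1)*(2 + (0 + 1)) + 3/5) = (81*(-1))*(1*(2 + 1) + 3/5) = -81*(1*3 + 3/5) = -81*(3 + 3/5) = -81*18/5 = -1458/5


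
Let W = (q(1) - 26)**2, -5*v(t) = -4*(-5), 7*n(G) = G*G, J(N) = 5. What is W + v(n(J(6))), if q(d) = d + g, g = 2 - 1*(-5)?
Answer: 320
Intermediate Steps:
n(G) = G**2/7 (n(G) = (G*G)/7 = G**2/7)
g = 7 (g = 2 + 5 = 7)
q(d) = 7 + d (q(d) = d + 7 = 7 + d)
v(t) = -4 (v(t) = -(-4)*(-5)/5 = -1/5*20 = -4)
W = 324 (W = ((7 + 1) - 26)**2 = (8 - 26)**2 = (-18)**2 = 324)
W + v(n(J(6))) = 324 - 4 = 320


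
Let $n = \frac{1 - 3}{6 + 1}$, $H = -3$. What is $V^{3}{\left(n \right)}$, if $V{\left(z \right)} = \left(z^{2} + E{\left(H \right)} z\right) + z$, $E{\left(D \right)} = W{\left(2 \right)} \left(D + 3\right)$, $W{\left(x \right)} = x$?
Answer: $- \frac{1000}{117649} \approx -0.0084999$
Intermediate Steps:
$n = - \frac{2}{7} \approx -0.28571$
$E{\left(D \right)} = 6 + 2 D$ ($E{\left(D \right)} = 2 \left(D + 3\right) = 2 \left(3 + D\right) = 6 + 2 D$)
$V{\left(z \right)} = z + z^{2}$ ($V{\left(z \right)} = \left(z^{2} + \left(6 + 2 \left(-3\right)\right) z\right) + z = \left(z^{2} + \left(6 - 6\right) z\right) + z = \left(z^{2} + 0 z\right) + z = \left(z^{2} + 0\right) + z = z^{2} + z = z + z^{2}$)
$V^{3}{\left(n \right)} = \left(- \frac{2 \left(1 - \frac{2}{7}\right)}{7}\right)^{3} = \left(\left(- \frac{2}{7}\right) \frac{5}{7}\right)^{3} = \left(- \frac{10}{49}\right)^{3} = - \frac{1000}{117649}$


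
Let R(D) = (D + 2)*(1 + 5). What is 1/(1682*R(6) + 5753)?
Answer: 1/86489 ≈ 1.1562e-5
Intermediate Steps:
R(D) = 12 + 6*D (R(D) = (2 + D)*6 = 12 + 6*D)
1/(1682*R(6) + 5753) = 1/(1682*(12 + 6*6) + 5753) = 1/(1682*(12 + 36) + 5753) = 1/(1682*48 + 5753) = 1/(80736 + 5753) = 1/86489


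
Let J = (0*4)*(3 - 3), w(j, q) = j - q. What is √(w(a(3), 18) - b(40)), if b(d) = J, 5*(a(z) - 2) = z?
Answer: I*√385/5 ≈ 3.9243*I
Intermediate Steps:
a(z) = 2 + z/5
J = 0 (J = 0*0 = 0)
b(d) = 0
√(w(a(3), 18) - b(40)) = √(((2 + (⅕)*3) - 1*18) - 1*0) = √(((2 + ⅗) - 18) + 0) = √((13/5 - 18) + 0) = √(-77/5 + 0) = √(-77/5) = I*√385/5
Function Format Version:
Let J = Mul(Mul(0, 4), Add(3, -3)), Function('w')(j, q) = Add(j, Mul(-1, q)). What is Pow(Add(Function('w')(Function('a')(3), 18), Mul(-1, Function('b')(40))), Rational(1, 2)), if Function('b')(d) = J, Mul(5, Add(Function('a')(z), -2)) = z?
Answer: Mul(Rational(1, 5), I, Pow(385, Rational(1, 2))) ≈ Mul(3.9243, I)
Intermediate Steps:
Function('a')(z) = Add(2, Mul(Rational(1, 5), z))
J = 0 (J = Mul(0, 0) = 0)
Function('b')(d) = 0
Pow(Add(Function('w')(Function('a')(3), 18), Mul(-1, Function('b')(40))), Rational(1, 2)) = Pow(Add(Add(Add(2, Mul(Rational(1, 5), 3)), Mul(-1, 18)), Mul(-1, 0)), Rational(1, 2)) = Pow(Add(Add(Add(2, Rational(3, 5)), -18), 0), Rational(1, 2)) = Pow(Add(Add(Rational(13, 5), -18), 0), Rational(1, 2)) = Pow(Add(Rational(-77, 5), 0), Rational(1, 2)) = Pow(Rational(-77, 5), Rational(1, 2)) = Mul(Rational(1, 5), I, Pow(385, Rational(1, 2)))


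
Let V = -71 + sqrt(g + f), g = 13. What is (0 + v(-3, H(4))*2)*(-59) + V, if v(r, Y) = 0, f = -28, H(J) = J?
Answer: -71 + I*sqrt(15) ≈ -71.0 + 3.873*I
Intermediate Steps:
V = -71 + I*sqrt(15) (V = -71 + sqrt(13 - 28) = -71 + sqrt(-15) = -71 + I*sqrt(15) ≈ -71.0 + 3.873*I)
(0 + v(-3, H(4))*2)*(-59) + V = (0 + 0*2)*(-59) + (-71 + I*sqrt(15)) = (0 + 0)*(-59) + (-71 + I*sqrt(15)) = 0*(-59) + (-71 + I*sqrt(15)) = 0 + (-71 + I*sqrt(15)) = -71 + I*sqrt(15)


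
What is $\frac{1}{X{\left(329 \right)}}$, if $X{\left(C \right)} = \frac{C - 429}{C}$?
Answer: $- \frac{329}{100} \approx -3.29$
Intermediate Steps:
$X{\left(C \right)} = \frac{-429 + C}{C}$
$\frac{1}{X{\left(329 \right)}} = \frac{1}{\frac{1}{329} \left(-429 + 329\right)} = \frac{1}{\frac{1}{329} \left(-100\right)} = \frac{1}{- \frac{100}{329}} = - \frac{329}{100}$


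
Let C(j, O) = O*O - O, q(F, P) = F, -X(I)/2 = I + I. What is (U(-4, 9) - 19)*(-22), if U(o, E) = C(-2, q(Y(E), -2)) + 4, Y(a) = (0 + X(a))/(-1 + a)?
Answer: -429/2 ≈ -214.50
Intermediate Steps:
X(I) = -4*I (X(I) = -2*(I + I) = -4*I)
Y(a) = -4*a/(-1 + a) (Y(a) = (0 - 4*a)/(-1 + a) = (-4*a)/(-1 + a) = -4*a/(-1 + a))
C(j, O) = O² - O
U(o, E) = 4 - 4*E*(-1 - 4*E/(-1 + E))/(-1 + E) (U(o, E) = (-4*E/(-1 + E))*(-1 - 4*E/(-1 + E)) + 4 = -4*E*(-1 - 4*E/(-1 + E))/(-1 + E) + 4 = 4 - 4*E*(-1 - 4*E/(-1 + E))/(-1 + E))
(U(-4, 9) - 19)*(-22) = (4*(1 - 3*9 + 6*9²)/(1 + 9² - 2*9) - 19)*(-22) = (4*(1 - 27 + 6*81)/(1 + 81 - 18) - 19)*(-22) = (4*(1 - 27 + 486)/64 - 19)*(-22) = (4*(1/64)*460 - 19)*(-22) = (115/4 - 19)*(-22) = (39/4)*(-22) = -429/2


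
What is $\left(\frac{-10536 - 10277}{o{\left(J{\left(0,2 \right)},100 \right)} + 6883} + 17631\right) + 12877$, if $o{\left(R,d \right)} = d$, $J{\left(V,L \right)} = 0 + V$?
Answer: $\frac{213016551}{6983} \approx 30505.0$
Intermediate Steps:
$J{\left(V,L \right)} = V$
$\left(\frac{-10536 - 10277}{o{\left(J{\left(0,2 \right)},100 \right)} + 6883} + 17631\right) + 12877 = \left(\frac{-10536 - 10277}{100 + 6883} + 17631\right) + 12877 = \left(\frac{-10536 - 10277}{6983} + 17631\right) + 12877 = \left(\left(-20813\right) \frac{1}{6983} + 17631\right) + 12877 = \left(- \frac{20813}{6983} + 17631\right) + 12877 = \frac{123096460}{6983} + 12877 = \frac{213016551}{6983}$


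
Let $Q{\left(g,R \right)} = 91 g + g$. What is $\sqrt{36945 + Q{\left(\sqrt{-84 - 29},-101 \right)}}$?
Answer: $\sqrt{36945 + 92 i \sqrt{113}} \approx 192.23 + 2.544 i$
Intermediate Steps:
$Q{\left(g,R \right)} = 92 g$
$\sqrt{36945 + Q{\left(\sqrt{-84 - 29},-101 \right)}} = \sqrt{36945 + 92 \sqrt{-84 - 29}} = \sqrt{36945 + 92 \sqrt{-113}} = \sqrt{36945 + 92 i \sqrt{113}}$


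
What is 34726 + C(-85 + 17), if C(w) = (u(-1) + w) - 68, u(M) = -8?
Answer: 34582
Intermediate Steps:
C(w) = -76 + w (C(w) = (-8 + w) - 68 = -76 + w)
34726 + C(-85 + 17) = 34726 + (-76 + (-85 + 17)) = 34726 + (-76 - 68) = 34726 - 144 = 34582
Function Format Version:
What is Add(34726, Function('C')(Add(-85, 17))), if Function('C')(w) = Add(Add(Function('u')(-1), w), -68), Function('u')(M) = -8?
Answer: 34582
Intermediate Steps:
Function('C')(w) = Add(-76, w) (Function('C')(w) = Add(Add(-8, w), -68) = Add(-76, w))
Add(34726, Function('C')(Add(-85, 17))) = Add(34726, Add(-76, Add(-85, 17))) = Add(34726, Add(-76, -68)) = Add(34726, -144) = 34582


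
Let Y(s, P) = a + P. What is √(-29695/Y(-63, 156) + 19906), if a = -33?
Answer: √297505389/123 ≈ 140.23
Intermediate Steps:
Y(s, P) = -33 + P
√(-29695/Y(-63, 156) + 19906) = √(-29695/(-33 + 156) + 19906) = √(-29695/123 + 19906) = √(2418743/123) = √297505389/123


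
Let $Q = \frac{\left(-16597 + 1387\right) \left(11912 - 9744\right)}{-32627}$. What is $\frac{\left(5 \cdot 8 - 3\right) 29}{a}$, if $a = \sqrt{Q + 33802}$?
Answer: $\frac{1073 \sqrt{37058827663018}}{1135833134} \approx 5.7508$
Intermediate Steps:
$Q = \frac{32975280}{32627}$ ($Q = \left(-15210\right) 2168 \left(- \frac{1}{32627}\right) = \left(-32975280\right) \left(- \frac{1}{32627}\right) = \frac{32975280}{32627} \approx 1010.7$)
$a = \frac{\sqrt{37058827663018}}{32627}$ ($a = \sqrt{\frac{32975280}{32627} + 33802} = \sqrt{\frac{1135833134}{32627}} = \frac{\sqrt{37058827663018}}{32627} \approx 186.58$)
$\frac{\left(5 \cdot 8 - 3\right) 29}{a} = \frac{\left(5 \cdot 8 - 3\right) 29}{\frac{1}{32627} \sqrt{37058827663018}} = \left(40 - 3\right) 29 \frac{\sqrt{37058827663018}}{1135833134} = 37 \cdot 29 \frac{\sqrt{37058827663018}}{1135833134} = 1073 \frac{\sqrt{37058827663018}}{1135833134} = \frac{1073 \sqrt{37058827663018}}{1135833134}$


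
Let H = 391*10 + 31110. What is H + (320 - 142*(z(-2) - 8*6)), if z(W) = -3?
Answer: 42582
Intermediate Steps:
H = 35020 (H = 3910 + 31110 = 35020)
H + (320 - 142*(z(-2) - 8*6)) = 35020 + (320 - 142*(-3 - 8*6)) = 35020 + (320 - 142*(-3 - 48)) = 35020 + (320 - 142*(-51)) = 35020 + (320 + 7242) = 35020 + 7562 = 42582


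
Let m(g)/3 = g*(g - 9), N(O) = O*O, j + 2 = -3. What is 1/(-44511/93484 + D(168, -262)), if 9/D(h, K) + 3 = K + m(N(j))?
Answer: -87407540/40776429 ≈ -2.1436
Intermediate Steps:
j = -5 (j = -2 - 3 = -5)
N(O) = O²
m(g) = 3*g*(-9 + g) (m(g) = 3*(g*(g - 9)) = 3*(g*(-9 + g)) = 3*g*(-9 + g))
D(h, K) = 9/(1197 + K) (D(h, K) = 9/(-3 + (K + 3*(-5)²*(-9 + (-5)²))) = 9/(-3 + (K + 3*25*(-9 + 25))) = 9/(-3 + (K + 3*25*16)) = 9/(-3 + (K + 1200)) = 9/(-3 + (1200 + K)) = 9/(1197 + K))
1/(-44511/93484 + D(168, -262)) = 1/(-44511/93484 + 9/(1197 - 262)) = 1/(-44511*1/93484 + 9/935) = 1/(-44511/93484 + 9*(1/935)) = 1/(-44511/93484 + 9/935) = 1/(-40776429/87407540) = -87407540/40776429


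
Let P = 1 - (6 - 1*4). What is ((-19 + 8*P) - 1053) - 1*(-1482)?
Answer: 402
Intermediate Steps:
P = -1 (P = 1 - (6 - 4) = 1 - 1*2 = 1 - 2 = -1)
((-19 + 8*P) - 1053) - 1*(-1482) = ((-19 + 8*(-1)) - 1053) - 1*(-1482) = ((-19 - 8) - 1053) + 1482 = (-27 - 1053) + 1482 = -1080 + 1482 = 402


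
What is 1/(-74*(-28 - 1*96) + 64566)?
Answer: 1/73742 ≈ 1.3561e-5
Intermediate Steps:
1/(-74*(-28 - 1*96) + 64566) = 1/(-74*(-28 - 96) + 64566) = 1/(-74*(-124) + 64566) = 1/(9176 + 64566) = 1/73742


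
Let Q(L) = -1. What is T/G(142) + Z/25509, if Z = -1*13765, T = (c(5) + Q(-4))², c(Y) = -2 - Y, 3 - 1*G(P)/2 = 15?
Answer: -27263/8503 ≈ -3.2063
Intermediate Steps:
G(P) = -24 (G(P) = 6 - 2*15 = 6 - 30 = -24)
T = 64 (T = ((-2 - 1*5) - 1)² = ((-2 - 5) - 1)² = (-7 - 1)² = (-8)² = 64)
Z = -13765
T/G(142) + Z/25509 = 64/(-24) - 13765/25509 = 64*(-1/24) - 13765*1/25509 = -8/3 - 13765/25509 = -27263/8503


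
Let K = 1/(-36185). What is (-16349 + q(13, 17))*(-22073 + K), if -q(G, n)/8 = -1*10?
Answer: 12994237491114/36185 ≈ 3.5911e+8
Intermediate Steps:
K = -1/36185 ≈ -2.7636e-5
q(G, n) = 80 (q(G, n) = -(-8)*10 = -8*(-10) = 80)
(-16349 + q(13, 17))*(-22073 + K) = (-16349 + 80)*(-22073 - 1/36185) = -16269*(-798711506/36185) = 12994237491114/36185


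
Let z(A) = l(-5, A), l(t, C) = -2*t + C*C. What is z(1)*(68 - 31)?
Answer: 407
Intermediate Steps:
l(t, C) = C² - 2*t (l(t, C) = -2*t + C² = C² - 2*t)
z(A) = 10 + A² (z(A) = A² - 2*(-5) = A² + 10 = 10 + A²)
z(1)*(68 - 31) = (10 + 1²)*(68 - 31) = (10 + 1)*37 = 11*37 = 407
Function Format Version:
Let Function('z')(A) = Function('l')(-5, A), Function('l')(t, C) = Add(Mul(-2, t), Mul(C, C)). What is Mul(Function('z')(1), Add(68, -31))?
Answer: 407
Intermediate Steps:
Function('l')(t, C) = Add(Pow(C, 2), Mul(-2, t)) (Function('l')(t, C) = Add(Mul(-2, t), Pow(C, 2)) = Add(Pow(C, 2), Mul(-2, t)))
Function('z')(A) = Add(10, Pow(A, 2)) (Function('z')(A) = Add(Pow(A, 2), Mul(-2, -5)) = Add(Pow(A, 2), 10) = Add(10, Pow(A, 2)))
Mul(Function('z')(1), Add(68, -31)) = Mul(Add(10, Pow(1, 2)), Add(68, -31)) = Mul(Add(10, 1), 37) = Mul(11, 37) = 407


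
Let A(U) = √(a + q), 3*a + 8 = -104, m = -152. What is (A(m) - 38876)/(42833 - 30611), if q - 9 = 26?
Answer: -19438/6111 + I*√21/36666 ≈ -3.1808 + 0.00012498*I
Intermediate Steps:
a = -112/3 (a = -8/3 + (⅓)*(-104) = -8/3 - 104/3 = -112/3 ≈ -37.333)
q = 35 (q = 9 + 26 = 35)
A(U) = I*√21/3 (A(U) = √(-112/3 + 35) = √(-7/3) = I*√21/3)
(A(m) - 38876)/(42833 - 30611) = (I*√21/3 - 38876)/(42833 - 30611) = (-38876 + I*√21/3)/12222 = (-38876 + I*√21/3)*(1/12222) = -19438/6111 + I*√21/36666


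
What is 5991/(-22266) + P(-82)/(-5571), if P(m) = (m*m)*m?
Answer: 1360376003/13782654 ≈ 98.702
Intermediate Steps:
P(m) = m³ (P(m) = m²*m = m³)
5991/(-22266) + P(-82)/(-5571) = 5991/(-22266) + (-82)³/(-5571) = 5991*(-1/22266) - 551368*(-1/5571) = -1997/7422 + 551368/5571 = 1360376003/13782654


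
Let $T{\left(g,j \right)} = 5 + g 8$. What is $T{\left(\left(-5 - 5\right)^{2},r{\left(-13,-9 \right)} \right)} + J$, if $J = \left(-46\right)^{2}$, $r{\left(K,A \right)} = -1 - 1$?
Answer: $2921$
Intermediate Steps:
$r{\left(K,A \right)} = -2$
$T{\left(g,j \right)} = 5 + 8 g$
$J = 2116$
$T{\left(\left(-5 - 5\right)^{2},r{\left(-13,-9 \right)} \right)} + J = \left(5 + 8 \left(-5 - 5\right)^{2}\right) + 2116 = \left(5 + 8 \left(-10\right)^{2}\right) + 2116 = \left(5 + 8 \cdot 100\right) + 2116 = \left(5 + 800\right) + 2116 = 805 + 2116 = 2921$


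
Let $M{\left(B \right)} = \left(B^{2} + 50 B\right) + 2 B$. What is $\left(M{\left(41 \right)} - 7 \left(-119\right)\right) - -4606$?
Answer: $9252$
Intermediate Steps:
$M{\left(B \right)} = B^{2} + 52 B$
$\left(M{\left(41 \right)} - 7 \left(-119\right)\right) - -4606 = \left(41 \left(52 + 41\right) - 7 \left(-119\right)\right) - -4606 = \left(41 \cdot 93 - -833\right) + 4606 = \left(3813 + 833\right) + 4606 = 4646 + 4606 = 9252$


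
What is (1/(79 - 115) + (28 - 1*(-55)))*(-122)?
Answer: -182207/18 ≈ -10123.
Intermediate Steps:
(1/(79 - 115) + (28 - 1*(-55)))*(-122) = (1/(-36) + (28 + 55))*(-122) = (-1/36 + 83)*(-122) = (2987/36)*(-122) = -182207/18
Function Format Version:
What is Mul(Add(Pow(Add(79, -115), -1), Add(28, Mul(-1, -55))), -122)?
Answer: Rational(-182207, 18) ≈ -10123.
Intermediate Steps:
Mul(Add(Pow(Add(79, -115), -1), Add(28, Mul(-1, -55))), -122) = Mul(Add(Pow(-36, -1), Add(28, 55)), -122) = Mul(Add(Rational(-1, 36), 83), -122) = Mul(Rational(2987, 36), -122) = Rational(-182207, 18)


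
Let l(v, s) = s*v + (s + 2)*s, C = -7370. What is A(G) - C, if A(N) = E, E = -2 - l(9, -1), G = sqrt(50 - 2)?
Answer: 7378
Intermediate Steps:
G = 4*sqrt(3) (G = sqrt(48) = 4*sqrt(3) ≈ 6.9282)
l(v, s) = s*v + s*(2 + s) (l(v, s) = s*v + (2 + s)*s = s*v + s*(2 + s))
E = 8 (E = -2 - (-1)*(2 - 1 + 9) = -2 - (-1)*10 = -2 - 1*(-10) = -2 + 10 = 8)
A(N) = 8
A(G) - C = 8 - 1*(-7370) = 8 + 7370 = 7378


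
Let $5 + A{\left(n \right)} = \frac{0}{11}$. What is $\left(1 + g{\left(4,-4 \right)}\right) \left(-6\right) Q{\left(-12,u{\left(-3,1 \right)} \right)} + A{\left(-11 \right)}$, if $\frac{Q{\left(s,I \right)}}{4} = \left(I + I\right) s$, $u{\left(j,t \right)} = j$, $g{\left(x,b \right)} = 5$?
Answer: $-10373$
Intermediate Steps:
$Q{\left(s,I \right)} = 8 I s$ ($Q{\left(s,I \right)} = 4 \left(I + I\right) s = 4 \cdot 2 I s = 8 I s$)
$A{\left(n \right)} = -5$ ($A{\left(n \right)} = -5 + \frac{0}{11} = -5 + 0 \cdot \frac{1}{11} = -5 + 0 = -5$)
$\left(1 + g{\left(4,-4 \right)}\right) \left(-6\right) Q{\left(-12,u{\left(-3,1 \right)} \right)} + A{\left(-11 \right)} = \left(1 + 5\right) \left(-6\right) 8 \left(-3\right) \left(-12\right) - 5 = 6 \left(-6\right) 288 - 5 = \left(-36\right) 288 - 5 = -10368 - 5 = -10373$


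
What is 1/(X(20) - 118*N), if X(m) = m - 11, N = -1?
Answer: 1/127 ≈ 0.0078740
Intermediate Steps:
X(m) = -11 + m
1/(X(20) - 118*N) = 1/((-11 + 20) - 118*(-1)) = 1/(9 + 118) = 1/127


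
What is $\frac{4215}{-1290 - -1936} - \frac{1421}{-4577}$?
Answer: $\frac{20210021}{2956742} \approx 6.8352$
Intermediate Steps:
$\frac{4215}{-1290 - -1936} - \frac{1421}{-4577} = \frac{4215}{-1290 + 1936} - - \frac{1421}{4577} = \frac{4215}{646} + \frac{1421}{4577} = \frac{20210021}{2956742}$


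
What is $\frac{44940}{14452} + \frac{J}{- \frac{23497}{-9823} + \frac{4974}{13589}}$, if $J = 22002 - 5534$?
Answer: $\frac{7946329758886073}{1330163290355} \approx 5974.0$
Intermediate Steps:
$J = 16468$
$\frac{44940}{14452} + \frac{J}{- \frac{23497}{-9823} + \frac{4974}{13589}} = \frac{44940}{14452} + \frac{16468}{- \frac{23497}{-9823} + \frac{4974}{13589}} = 44940 \cdot \frac{1}{14452} + \frac{16468}{\left(-23497\right) \left(- \frac{1}{9823}\right) + 4974 \cdot \frac{1}{13589}} = \frac{11235}{3613} + \frac{16468}{\frac{23497}{9823} + \frac{4974}{13589}} = \frac{11235}{3613} + \frac{16468}{\frac{368160335}{133484747}} = \frac{11235}{3613} + 16468 \cdot \frac{133484747}{368160335} = \frac{11235}{3613} + \frac{2198226813596}{368160335} = \frac{7946329758886073}{1330163290355}$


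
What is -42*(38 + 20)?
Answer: -2436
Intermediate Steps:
-42*(38 + 20) = -42*58 = -2436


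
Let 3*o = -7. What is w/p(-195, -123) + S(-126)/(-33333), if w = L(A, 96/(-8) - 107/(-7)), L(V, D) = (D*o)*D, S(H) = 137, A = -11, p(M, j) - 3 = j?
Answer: 5762639/27999720 ≈ 0.20581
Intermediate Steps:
o = -7/3 (o = (1/3)*(-7) = -7/3 ≈ -2.3333)
p(M, j) = 3 + j
L(V, D) = -7*D**2/3 (L(V, D) = (D*(-7/3))*D = (-7*D/3)*D = -7*D**2/3)
w = -529/21 (w = -7*(96/(-8) - 107/(-7))**2/3 = -7*(96*(-1/8) - 107*(-1/7))**2/3 = -7*(-12 + 107/7)**2/3 = -7*(23/7)**2/3 = -7/3*529/49 = -529/21 ≈ -25.190)
w/p(-195, -123) + S(-126)/(-33333) = -529/(21*(3 - 123)) + 137/(-33333) = -529/21/(-120) + 137*(-1/33333) = -529/21*(-1/120) - 137/33333 = 529/2520 - 137/33333 = 5762639/27999720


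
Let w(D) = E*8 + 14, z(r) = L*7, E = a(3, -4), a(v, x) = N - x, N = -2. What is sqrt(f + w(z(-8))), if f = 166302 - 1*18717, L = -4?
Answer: sqrt(147615) ≈ 384.21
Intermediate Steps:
a(v, x) = -2 - x
E = 2 (E = -2 - 1*(-4) = -2 + 4 = 2)
z(r) = -28 (z(r) = -4*7 = -28)
w(D) = 30 (w(D) = 2*8 + 14 = 16 + 14 = 30)
f = 147585 (f = 166302 - 18717 = 147585)
sqrt(f + w(z(-8))) = sqrt(147585 + 30) = sqrt(147615)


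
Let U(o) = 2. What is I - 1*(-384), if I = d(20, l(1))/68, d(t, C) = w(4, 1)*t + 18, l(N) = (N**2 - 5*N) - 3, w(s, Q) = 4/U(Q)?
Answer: 13085/34 ≈ 384.85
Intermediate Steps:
w(s, Q) = 2 (w(s, Q) = 4/2 = 4*(1/2) = 2)
l(N) = -3 + N**2 - 5*N
d(t, C) = 18 + 2*t (d(t, C) = 2*t + 18 = 18 + 2*t)
I = 29/34 (I = (18 + 2*20)/68 = (18 + 40)*(1/68) = 58*(1/68) = 29/34 ≈ 0.85294)
I - 1*(-384) = 29/34 - 1*(-384) = 29/34 + 384 = 13085/34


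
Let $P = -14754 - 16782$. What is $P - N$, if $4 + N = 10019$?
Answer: $-41551$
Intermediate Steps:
$P = -31536$ ($P = -14754 - 16782 = -31536$)
$N = 10015$ ($N = -4 + 10019 = 10015$)
$P - N = -31536 - 10015 = -41551$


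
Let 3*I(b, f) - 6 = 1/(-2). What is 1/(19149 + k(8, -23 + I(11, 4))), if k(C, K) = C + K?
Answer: 6/114815 ≈ 5.2258e-5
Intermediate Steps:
I(b, f) = 11/6 (I(b, f) = 2 + (1/(-2))/3 = 2 + (1*(-½))/3 = 2 + (⅓)*(-½) = 2 - ⅙ = 11/6)
1/(19149 + k(8, -23 + I(11, 4))) = 1/(19149 + (8 + (-23 + 11/6))) = 1/(19149 + (8 - 127/6)) = 1/(19149 - 79/6) = 1/(114815/6) = 6/114815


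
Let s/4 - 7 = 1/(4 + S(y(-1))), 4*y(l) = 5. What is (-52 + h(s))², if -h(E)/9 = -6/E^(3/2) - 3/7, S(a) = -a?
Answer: 1324734035/571536 - 3707*√11/378 ≈ 2285.3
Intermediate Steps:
y(l) = 5/4 (y(l) = (¼)*5 = 5/4)
s = 324/11 (s = 28 + 4/(4 - 1*5/4) = 28 + 4/(4 - 5/4) = 28 + 4/(11/4) = 28 + 4*(4/11) = 28 + 16/11 = 324/11 ≈ 29.455)
h(E) = 27/7 + 54/E^(3/2) (h(E) = -9*(-6/E^(3/2) - 3/7) = -9*(-3/7 - 6/E^(3/2)) = 27/7 + 54/E^(3/2))
(-52 + h(s))² = (-52 + (27/7 + 54/(324/11)^(3/2)))² = (-52 + (27/7 + 54*(11*√11/5832)))² = (-52 + (27/7 + 11*√11/108))² = (-337/7 + 11*√11/108)²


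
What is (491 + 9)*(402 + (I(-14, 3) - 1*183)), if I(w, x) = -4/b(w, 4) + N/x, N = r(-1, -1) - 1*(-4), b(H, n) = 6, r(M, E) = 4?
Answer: 110500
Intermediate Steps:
N = 8 (N = 4 - 1*(-4) = 4 + 4 = 8)
I(w, x) = -2/3 + 8/x (I(w, x) = -4/6 + 8/x = -4*1/6 + 8/x = -2/3 + 8/x)
(491 + 9)*(402 + (I(-14, 3) - 1*183)) = (491 + 9)*(402 + ((-2/3 + 8/3) - 1*183)) = 500*(402 + ((-2/3 + 8*(1/3)) - 183)) = 500*(402 + ((-2/3 + 8/3) - 183)) = 500*(402 + (2 - 183)) = 500*(402 - 181) = 500*221 = 110500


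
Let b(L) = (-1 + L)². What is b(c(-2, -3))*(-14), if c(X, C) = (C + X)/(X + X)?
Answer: -7/8 ≈ -0.87500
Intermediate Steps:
c(X, C) = (C + X)/(2*X) (c(X, C) = (C + X)/((2*X)) = (C + X)*(1/(2*X)) = (C + X)/(2*X))
b(c(-2, -3))*(-14) = (-1 + (½)*(-3 - 2)/(-2))²*(-14) = (-1 + (½)*(-½)*(-5))²*(-14) = (-1 + 5/4)²*(-14) = (¼)²*(-14) = (1/16)*(-14) = -7/8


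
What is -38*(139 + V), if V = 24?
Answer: -6194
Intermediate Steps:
-38*(139 + V) = -38*(139 + 24) = -38*163 = -6194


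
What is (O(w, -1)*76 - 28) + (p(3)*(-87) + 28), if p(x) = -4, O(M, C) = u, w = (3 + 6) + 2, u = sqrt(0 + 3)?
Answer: 348 + 76*sqrt(3) ≈ 479.64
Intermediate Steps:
u = sqrt(3) ≈ 1.7320
w = 11 (w = 9 + 2 = 11)
O(M, C) = sqrt(3)
(O(w, -1)*76 - 28) + (p(3)*(-87) + 28) = (sqrt(3)*76 - 28) + (-4*(-87) + 28) = (76*sqrt(3) - 28) + (348 + 28) = (-28 + 76*sqrt(3)) + 376 = 348 + 76*sqrt(3)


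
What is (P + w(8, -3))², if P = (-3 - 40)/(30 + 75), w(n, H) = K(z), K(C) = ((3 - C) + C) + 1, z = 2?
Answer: 142129/11025 ≈ 12.892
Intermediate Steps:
K(C) = 4 (K(C) = 3 + 1 = 4)
w(n, H) = 4
P = -43/105 ≈ -0.40952
(P + w(8, -3))² = (-43/105 + 4)² = (377/105)² = 142129/11025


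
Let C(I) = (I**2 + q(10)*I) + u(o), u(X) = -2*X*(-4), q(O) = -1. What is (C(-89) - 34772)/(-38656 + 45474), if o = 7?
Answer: -13353/3409 ≈ -3.9170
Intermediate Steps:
u(X) = 8*X
C(I) = 56 + I**2 - I (C(I) = (I**2 - I) + 8*7 = (I**2 - I) + 56 = 56 + I**2 - I)
(C(-89) - 34772)/(-38656 + 45474) = ((56 + (-89)**2 - 1*(-89)) - 34772)/(-38656 + 45474) = ((56 + 7921 + 89) - 34772)/6818 = (8066 - 34772)*(1/6818) = -26706*1/6818 = -13353/3409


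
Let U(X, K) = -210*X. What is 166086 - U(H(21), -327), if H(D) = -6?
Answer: 164826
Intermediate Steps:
166086 - U(H(21), -327) = 166086 - (-210)*(-6) = 166086 - 1*1260 = 166086 - 1260 = 164826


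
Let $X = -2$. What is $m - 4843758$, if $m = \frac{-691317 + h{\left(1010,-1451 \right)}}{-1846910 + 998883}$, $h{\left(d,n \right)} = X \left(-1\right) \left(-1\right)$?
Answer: $- \frac{4107636874147}{848027} \approx -4.8438 \cdot 10^{6}$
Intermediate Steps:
$h{\left(d,n \right)} = -2$ ($h{\left(d,n \right)} = \left(-2\right) \left(-1\right) \left(-1\right) = 2 \left(-1\right) = -2$)
$m = \frac{691319}{848027}$ ($m = \frac{-691317 - 2}{-1846910 + 998883} = - \frac{691319}{-848027} = \left(-691319\right) \left(- \frac{1}{848027}\right) = \frac{691319}{848027} \approx 0.81521$)
$m - 4843758 = \frac{691319}{848027} - 4843758 = - \frac{4107636874147}{848027}$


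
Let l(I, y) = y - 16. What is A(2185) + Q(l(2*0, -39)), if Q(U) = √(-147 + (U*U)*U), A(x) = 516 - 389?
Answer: 127 + I*√166522 ≈ 127.0 + 408.07*I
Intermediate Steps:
A(x) = 127
l(I, y) = -16 + y
Q(U) = √(-147 + U³) (Q(U) = √(-147 + U²*U) = √(-147 + U³))
A(2185) + Q(l(2*0, -39)) = 127 + √(-147 + (-16 - 39)³) = 127 + √(-147 + (-55)³) = 127 + √(-147 - 166375) = 127 + √(-166522) = 127 + I*√166522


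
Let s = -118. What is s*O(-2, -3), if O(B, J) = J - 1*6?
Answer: 1062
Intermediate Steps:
O(B, J) = -6 + J (O(B, J) = J - 6 = -6 + J)
s*O(-2, -3) = -118*(-6 - 3) = -118*(-9) = 1062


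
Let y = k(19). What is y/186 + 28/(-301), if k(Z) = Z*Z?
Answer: 14779/7998 ≈ 1.8478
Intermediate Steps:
k(Z) = Z**2
y = 361 (y = 19**2 = 361)
y/186 + 28/(-301) = 361/186 + 28/(-301) = 361*(1/186) + 28*(-1/301) = 361/186 - 4/43 = 14779/7998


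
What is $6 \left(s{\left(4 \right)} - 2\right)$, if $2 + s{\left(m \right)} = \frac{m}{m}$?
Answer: $-18$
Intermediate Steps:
$s{\left(m \right)} = -1$ ($s{\left(m \right)} = -2 + \frac{m}{m} = -2 + 1 = -1$)
$6 \left(s{\left(4 \right)} - 2\right) = 6 \left(-1 - 2\right) = 6 \left(-3\right) = -18$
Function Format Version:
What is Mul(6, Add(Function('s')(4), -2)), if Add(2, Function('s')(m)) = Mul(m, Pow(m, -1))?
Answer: -18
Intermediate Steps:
Function('s')(m) = -1 (Function('s')(m) = Add(-2, Mul(m, Pow(m, -1))) = Add(-2, 1) = -1)
Mul(6, Add(Function('s')(4), -2)) = Mul(6, Add(-1, -2)) = Mul(6, -3) = -18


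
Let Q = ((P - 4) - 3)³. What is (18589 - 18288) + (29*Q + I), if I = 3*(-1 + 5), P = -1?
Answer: -14535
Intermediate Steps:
I = 12 (I = 3*4 = 12)
Q = -512 (Q = ((-1 - 4) - 3)³ = (-5 - 3)³ = (-8)³ = -512)
(18589 - 18288) + (29*Q + I) = (18589 - 18288) + (29*(-512) + 12) = 301 + (-14848 + 12) = 301 - 14836 = -14535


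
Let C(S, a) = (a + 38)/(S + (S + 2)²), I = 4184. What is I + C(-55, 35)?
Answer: 11522809/2754 ≈ 4184.0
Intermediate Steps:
C(S, a) = (38 + a)/(S + (2 + S)²)
I + C(-55, 35) = 4184 + (38 + 35)/(-55 + (2 - 55)²) = 4184 + 73/(-55 + (-53)²) = 4184 + 73/(-55 + 2809) = 4184 + 73/2754 = 11522809/2754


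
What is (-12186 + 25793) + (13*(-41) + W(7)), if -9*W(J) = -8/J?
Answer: 823670/63 ≈ 13074.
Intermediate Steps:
W(J) = 8/(9*J) (W(J) = -(-8)/(9*J) = 8/(9*J))
(-12186 + 25793) + (13*(-41) + W(7)) = (-12186 + 25793) + (13*(-41) + (8/9)/7) = 13607 + (-533 + (8/9)*(1/7)) = 13607 + (-533 + 8/63) = 13607 - 33571/63 = 823670/63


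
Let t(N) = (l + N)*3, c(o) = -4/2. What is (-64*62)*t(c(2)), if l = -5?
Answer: 83328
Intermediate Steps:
c(o) = -2 (c(o) = -4*½ = -2)
t(N) = -15 + 3*N (t(N) = (-5 + N)*3 = -15 + 3*N)
(-64*62)*t(c(2)) = (-64*62)*(-15 + 3*(-2)) = -3968*(-15 - 6) = -3968*(-21) = 83328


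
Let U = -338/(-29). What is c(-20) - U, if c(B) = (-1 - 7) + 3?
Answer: -483/29 ≈ -16.655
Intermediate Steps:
U = 338/29 (U = -338*(-1/29) = 338/29 ≈ 11.655)
c(B) = -5 (c(B) = -8 + 3 = -5)
c(-20) - U = -5 - 1*338/29 = -5 - 338/29 = -483/29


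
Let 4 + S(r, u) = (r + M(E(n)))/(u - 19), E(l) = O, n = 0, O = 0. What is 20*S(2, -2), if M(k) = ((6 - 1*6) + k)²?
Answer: -1720/21 ≈ -81.905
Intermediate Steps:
E(l) = 0
M(k) = k² (M(k) = ((6 - 6) + k)² = (0 + k)² = k²)
S(r, u) = -4 + r/(-19 + u) (S(r, u) = -4 + (r + 0²)/(u - 19) = -4 + (r + 0)/(-19 + u) = -4 + r/(-19 + u))
20*S(2, -2) = 20*((76 + 2 - 4*(-2))/(-19 - 2)) = 20*((76 + 2 + 8)/(-21)) = 20*(-1/21*86) = 20*(-86/21) = -1720/21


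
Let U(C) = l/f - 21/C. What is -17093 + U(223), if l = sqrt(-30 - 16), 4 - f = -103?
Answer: -3811760/223 + I*sqrt(46)/107 ≈ -17093.0 + 0.063386*I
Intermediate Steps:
f = 107 (f = 4 - 1*(-103) = 4 + 103 = 107)
l = I*sqrt(46) (l = sqrt(-46) = I*sqrt(46) ≈ 6.7823*I)
U(C) = -21/C + I*sqrt(46)/107 (U(C) = (I*sqrt(46))/107 - 21/C = (I*sqrt(46))*(1/107) - 21/C = I*sqrt(46)/107 - 21/C = -21/C + I*sqrt(46)/107)
-17093 + U(223) = -17093 + (-21/223 + I*sqrt(46)/107) = -3811760/223 + I*sqrt(46)/107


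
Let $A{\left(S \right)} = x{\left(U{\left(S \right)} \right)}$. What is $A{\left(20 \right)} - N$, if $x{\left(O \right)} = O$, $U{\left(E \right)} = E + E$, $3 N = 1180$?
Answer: $- \frac{1060}{3} \approx -353.33$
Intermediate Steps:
$N = \frac{1180}{3}$ ($N = \frac{1}{3} \cdot 1180 = \frac{1180}{3} \approx 393.33$)
$U{\left(E \right)} = 2 E$
$A{\left(S \right)} = 2 S$
$A{\left(20 \right)} - N = 2 \cdot 20 - \frac{1180}{3} = 40 - \frac{1180}{3} = - \frac{1060}{3}$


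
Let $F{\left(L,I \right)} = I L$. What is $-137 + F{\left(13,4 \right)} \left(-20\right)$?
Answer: $-1177$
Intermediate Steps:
$-137 + F{\left(13,4 \right)} \left(-20\right) = -137 + 4 \cdot 13 \left(-20\right) = -137 + 52 \left(-20\right) = -137 - 1040 = -1177$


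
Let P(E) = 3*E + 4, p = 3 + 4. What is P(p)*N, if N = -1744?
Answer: -43600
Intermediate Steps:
p = 7
P(E) = 4 + 3*E
P(p)*N = (4 + 3*7)*(-1744) = (4 + 21)*(-1744) = 25*(-1744) = -43600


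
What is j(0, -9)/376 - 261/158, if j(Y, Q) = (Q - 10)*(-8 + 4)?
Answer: -5383/3713 ≈ -1.4498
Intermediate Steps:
j(Y, Q) = 40 - 4*Q (j(Y, Q) = (-10 + Q)*(-4) = 40 - 4*Q)
j(0, -9)/376 - 261/158 = (40 - 4*(-9))/376 - 261/158 = (40 + 36)*(1/376) - 261*1/158 = 76*(1/376) - 261/158 = 19/94 - 261/158 = -5383/3713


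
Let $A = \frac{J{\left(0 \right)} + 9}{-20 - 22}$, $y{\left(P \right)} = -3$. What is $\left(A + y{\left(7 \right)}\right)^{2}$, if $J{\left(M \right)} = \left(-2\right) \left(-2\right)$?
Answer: $\frac{19321}{1764} \approx 10.953$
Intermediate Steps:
$J{\left(M \right)} = 4$
$A = - \frac{13}{42}$ ($A = \frac{4 + 9}{-20 - 22} = \frac{13}{-42} = 13 \left(- \frac{1}{42}\right) = - \frac{13}{42} \approx -0.30952$)
$\left(A + y{\left(7 \right)}\right)^{2} = \left(- \frac{13}{42} - 3\right)^{2} = \left(- \frac{139}{42}\right)^{2} = \frac{19321}{1764}$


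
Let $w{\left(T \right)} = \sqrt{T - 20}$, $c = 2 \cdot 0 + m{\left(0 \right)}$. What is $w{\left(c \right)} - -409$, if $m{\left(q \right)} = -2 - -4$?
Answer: $409 + 3 i \sqrt{2} \approx 409.0 + 4.2426 i$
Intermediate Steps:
$m{\left(q \right)} = 2$ ($m{\left(q \right)} = -2 + 4 = 2$)
$c = 2$ ($c = 2 \cdot 0 + 2 = 0 + 2 = 2$)
$w{\left(T \right)} = \sqrt{-20 + T}$
$w{\left(c \right)} - -409 = \sqrt{-20 + 2} - -409 = \sqrt{-18} + 409 = 3 i \sqrt{2} + 409 = 409 + 3 i \sqrt{2}$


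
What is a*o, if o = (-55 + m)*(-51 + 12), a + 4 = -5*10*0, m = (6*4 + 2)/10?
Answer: -40872/5 ≈ -8174.4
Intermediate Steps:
m = 13/5 (m = (24 + 2)*(1/10) = 26*(1/10) = 13/5 ≈ 2.6000)
a = -4 (a = -4 - 5*10*0 = -4 - 50*0 = -4 + 0 = -4)
o = 10218/5 (o = (-55 + 13/5)*(-51 + 12) = -262/5*(-39) = 10218/5 ≈ 2043.6)
a*o = -4*10218/5 = -40872/5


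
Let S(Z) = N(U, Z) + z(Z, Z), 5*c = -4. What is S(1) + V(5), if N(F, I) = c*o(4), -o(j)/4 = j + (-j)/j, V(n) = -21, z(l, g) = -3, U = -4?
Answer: -72/5 ≈ -14.400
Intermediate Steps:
c = -⅘ (c = (⅕)*(-4) = -⅘ ≈ -0.80000)
o(j) = 4 - 4*j (o(j) = -4*(j + (-j)/j) = -4*(j - 1) = -4*(-1 + j) = 4 - 4*j)
N(F, I) = 48/5 (N(F, I) = -4*(4 - 4*4)/5 = -4*(4 - 16)/5 = -⅘*(-12) = 48/5)
S(Z) = 33/5 (S(Z) = 48/5 - 3 = 33/5)
S(1) + V(5) = 33/5 - 21 = -72/5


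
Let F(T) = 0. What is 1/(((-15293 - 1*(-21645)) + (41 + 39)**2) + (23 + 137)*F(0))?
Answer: 1/12752 ≈ 7.8419e-5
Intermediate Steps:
1/(((-15293 - 1*(-21645)) + (41 + 39)**2) + (23 + 137)*F(0)) = 1/(((-15293 - 1*(-21645)) + (41 + 39)**2) + (23 + 137)*0) = 1/(((-15293 + 21645) + 80**2) + 160*0) = 1/((6352 + 6400) + 0) = 1/(12752 + 0) = 1/12752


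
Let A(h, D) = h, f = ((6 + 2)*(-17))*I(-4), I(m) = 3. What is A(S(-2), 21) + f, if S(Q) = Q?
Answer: -410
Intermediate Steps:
f = -408 (f = ((6 + 2)*(-17))*3 = (8*(-17))*3 = -136*3 = -408)
A(S(-2), 21) + f = -2 - 408 = -410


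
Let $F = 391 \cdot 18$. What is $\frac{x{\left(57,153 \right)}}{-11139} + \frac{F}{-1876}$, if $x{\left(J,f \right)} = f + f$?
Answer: $- \frac{13161723}{3482794} \approx -3.7791$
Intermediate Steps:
$x{\left(J,f \right)} = 2 f$
$F = 7038$
$\frac{x{\left(57,153 \right)}}{-11139} + \frac{F}{-1876} = \frac{2 \cdot 153}{-11139} + \frac{7038}{-1876} = 306 \left(- \frac{1}{11139}\right) + 7038 \left(- \frac{1}{1876}\right) = - \frac{102}{3713} - \frac{3519}{938} = - \frac{13161723}{3482794}$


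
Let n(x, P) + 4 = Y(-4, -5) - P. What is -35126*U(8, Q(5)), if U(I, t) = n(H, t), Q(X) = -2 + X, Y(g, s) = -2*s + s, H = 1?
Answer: 70252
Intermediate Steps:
Y(g, s) = -s
n(x, P) = 1 - P (n(x, P) = -4 + (-1*(-5) - P) = -4 + (5 - P) = 1 - P)
U(I, t) = 1 - t
-35126*U(8, Q(5)) = -35126*(1 - (-2 + 5)) = -35126*(1 - 1*3) = -35126*(1 - 3) = -35126*(-2) = 70252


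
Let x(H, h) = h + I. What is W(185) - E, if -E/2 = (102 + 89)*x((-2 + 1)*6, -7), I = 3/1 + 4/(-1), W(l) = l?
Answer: -2871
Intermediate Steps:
I = -1 (I = 3*1 + 4*(-1) = 3 - 4 = -1)
x(H, h) = -1 + h (x(H, h) = h - 1 = -1 + h)
E = 3056 (E = -2*(102 + 89)*(-1 - 7) = -382*(-8) = -2*(-1528) = 3056)
W(185) - E = 185 - 1*3056 = 185 - 3056 = -2871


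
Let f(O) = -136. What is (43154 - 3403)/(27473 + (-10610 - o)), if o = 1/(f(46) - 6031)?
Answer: 245144417/103994122 ≈ 2.3573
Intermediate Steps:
o = -1/6167 (o = 1/(-136 - 6031) = 1/(-6167) = -1/6167 ≈ -0.00016215)
(43154 - 3403)/(27473 + (-10610 - o)) = (43154 - 3403)/(27473 + (-10610 - 1*(-1/6167))) = 39751/(27473 + (-10610 + 1/6167)) = 39751/(27473 - 65431869/6167) = 39751/(103994122/6167) = 39751*(6167/103994122) = 245144417/103994122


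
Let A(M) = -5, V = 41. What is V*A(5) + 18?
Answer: -187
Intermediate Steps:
V*A(5) + 18 = 41*(-5) + 18 = -205 + 18 = -187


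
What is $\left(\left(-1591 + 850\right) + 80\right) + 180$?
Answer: $-481$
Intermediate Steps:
$\left(\left(-1591 + 850\right) + 80\right) + 180 = \left(-741 + 80\right) + 180 = -661 + 180 = -481$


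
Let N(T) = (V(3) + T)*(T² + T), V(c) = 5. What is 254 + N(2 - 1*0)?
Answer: 296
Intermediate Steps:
N(T) = (5 + T)*(T + T²) (N(T) = (5 + T)*(T² + T) = (5 + T)*(T + T²))
254 + N(2 - 1*0) = 254 + (2 - 1*0)*(5 + (2 - 1*0)² + 6*(2 - 1*0)) = 254 + (2 + 0)*(5 + (2 + 0)² + 6*(2 + 0)) = 254 + 2*(5 + 2² + 6*2) = 254 + 2*(5 + 4 + 12) = 254 + 2*21 = 254 + 42 = 296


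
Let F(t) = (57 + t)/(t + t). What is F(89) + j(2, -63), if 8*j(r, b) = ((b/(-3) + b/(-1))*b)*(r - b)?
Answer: -7653409/178 ≈ -42997.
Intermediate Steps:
F(t) = (57 + t)/(2*t) (F(t) = (57 + t)/((2*t)) = (57 + t)*(1/(2*t)) = (57 + t)/(2*t))
j(r, b) = -b²*(r - b)/6 (j(r, b) = (((b/(-3) + b/(-1))*b)*(r - b))/8 = (((b*(-⅓) + b*(-1))*b)*(r - b))/8 = (((-b/3 - b)*b)*(r - b))/8 = (((-4*b/3)*b)*(r - b))/8 = ((-4*b²/3)*(r - b))/8 = (-4*b²*(r - b)/3)/8 = -b²*(r - b)/6)
F(89) + j(2, -63) = (½)*(57 + 89)/89 + (⅙)*(-63)²*(-63 - 1*2) = (½)*(1/89)*146 + (⅙)*3969*(-63 - 2) = 73/89 + (⅙)*3969*(-65) = 73/89 - 85995/2 = -7653409/178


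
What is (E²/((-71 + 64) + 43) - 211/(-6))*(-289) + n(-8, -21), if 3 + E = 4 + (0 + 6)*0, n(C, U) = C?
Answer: -366451/36 ≈ -10179.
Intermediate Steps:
E = 1 (E = -3 + (4 + (0 + 6)*0) = -3 + (4 + 6*0) = -3 + (4 + 0) = -3 + 4 = 1)
(E²/((-71 + 64) + 43) - 211/(-6))*(-289) + n(-8, -21) = (1²/((-71 + 64) + 43) - 211/(-6))*(-289) - 8 = (1/(-7 + 43) - 211*(-⅙))*(-289) - 8 = (1/36 + 211/6)*(-289) - 8 = (1267/36)*(-289) - 8 = -366163/36 - 8 = -366451/36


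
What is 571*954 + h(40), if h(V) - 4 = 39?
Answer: 544777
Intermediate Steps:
h(V) = 43 (h(V) = 4 + 39 = 43)
571*954 + h(40) = 571*954 + 43 = 544734 + 43 = 544777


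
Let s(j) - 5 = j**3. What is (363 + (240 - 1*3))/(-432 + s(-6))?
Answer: -600/643 ≈ -0.93313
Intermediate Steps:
s(j) = 5 + j**3
(363 + (240 - 1*3))/(-432 + s(-6)) = (363 + (240 - 1*3))/(-432 + (5 + (-6)**3)) = (363 + (240 - 3))/(-432 + (5 - 216)) = (363 + 237)/(-432 - 211) = 600/(-643) = 600*(-1/643) = -600/643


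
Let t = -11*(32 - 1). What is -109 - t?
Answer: 232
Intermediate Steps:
t = -341 (t = -11*31 = -341)
-109 - t = -109 - 1*(-341) = -109 + 341 = 232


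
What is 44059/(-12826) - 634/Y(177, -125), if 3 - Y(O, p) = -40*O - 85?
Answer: -80986649/22984192 ≈ -3.5236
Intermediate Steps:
Y(O, p) = 88 + 40*O (Y(O, p) = 3 - (-40*O - 85) = 3 - (-85 - 40*O) = 3 + (85 + 40*O) = 88 + 40*O)
44059/(-12826) - 634/Y(177, -125) = 44059/(-12826) - 634/(88 + 40*177) = 44059*(-1/12826) - 634/(88 + 7080) = -44059/12826 - 634/7168 = -44059/12826 - 634*1/7168 = -44059/12826 - 317/3584 = -80986649/22984192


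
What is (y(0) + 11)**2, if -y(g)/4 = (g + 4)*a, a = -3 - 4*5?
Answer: 143641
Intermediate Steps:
a = -23 (a = -3 - 20 = -23)
y(g) = 368 + 92*g (y(g) = -4*(g + 4)*(-23) = -4*(4 + g)*(-23) = -4*(-92 - 23*g) = 368 + 92*g)
(y(0) + 11)**2 = ((368 + 92*0) + 11)**2 = ((368 + 0) + 11)**2 = (368 + 11)**2 = 379**2 = 143641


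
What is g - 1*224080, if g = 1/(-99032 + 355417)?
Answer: -57450750799/256385 ≈ -2.2408e+5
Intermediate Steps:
g = 1/256385 ≈ 3.9004e-6
g - 1*224080 = 1/256385 - 1*224080 = 1/256385 - 224080 = -57450750799/256385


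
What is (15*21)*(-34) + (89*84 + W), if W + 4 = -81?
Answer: -3319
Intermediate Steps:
W = -85 (W = -4 - 81 = -85)
(15*21)*(-34) + (89*84 + W) = (15*21)*(-34) + (89*84 - 85) = 315*(-34) + (7476 - 85) = -10710 + 7391 = -3319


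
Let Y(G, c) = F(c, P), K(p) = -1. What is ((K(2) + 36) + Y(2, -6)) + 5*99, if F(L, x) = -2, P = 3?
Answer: 528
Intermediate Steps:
Y(G, c) = -2
((K(2) + 36) + Y(2, -6)) + 5*99 = ((-1 + 36) - 2) + 5*99 = (35 - 2) + 495 = 33 + 495 = 528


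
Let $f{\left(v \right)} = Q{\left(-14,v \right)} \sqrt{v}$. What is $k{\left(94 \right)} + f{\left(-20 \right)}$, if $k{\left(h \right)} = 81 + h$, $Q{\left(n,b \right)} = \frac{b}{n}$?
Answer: $175 + \frac{20 i \sqrt{5}}{7} \approx 175.0 + 6.3888 i$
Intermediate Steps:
$f{\left(v \right)} = - \frac{v^{\frac{3}{2}}}{14}$ ($f{\left(v \right)} = \frac{v}{-14} \sqrt{v} = v \left(- \frac{1}{14}\right) \sqrt{v} = - \frac{v}{14} \sqrt{v} = - \frac{v^{\frac{3}{2}}}{14}$)
$k{\left(94 \right)} + f{\left(-20 \right)} = \left(81 + 94\right) - \frac{\left(-20\right)^{\frac{3}{2}}}{14} = 175 - \frac{\left(-40\right) i \sqrt{5}}{14} = 175 + \frac{20 i \sqrt{5}}{7}$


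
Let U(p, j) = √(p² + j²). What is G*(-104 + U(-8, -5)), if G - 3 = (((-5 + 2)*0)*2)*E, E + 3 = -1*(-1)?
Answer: -312 + 3*√89 ≈ -283.70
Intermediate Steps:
E = -2 (E = -3 - 1*(-1) = -3 + 1 = -2)
G = 3 (G = 3 + (((-5 + 2)*0)*2)*(-2) = 3 + (-3*0*2)*(-2) = 3 + (0*2)*(-2) = 3 + 0*(-2) = 3 + 0 = 3)
U(p, j) = √(j² + p²)
G*(-104 + U(-8, -5)) = 3*(-104 + √((-5)² + (-8)²)) = 3*(-104 + √(25 + 64)) = 3*(-104 + √89) = -312 + 3*√89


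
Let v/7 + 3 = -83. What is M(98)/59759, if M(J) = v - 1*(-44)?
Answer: -558/59759 ≈ -0.0093375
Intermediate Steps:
v = -602 (v = -21 + 7*(-83) = -21 - 581 = -602)
M(J) = -558 (M(J) = -602 - 1*(-44) = -602 + 44 = -558)
M(98)/59759 = -558/59759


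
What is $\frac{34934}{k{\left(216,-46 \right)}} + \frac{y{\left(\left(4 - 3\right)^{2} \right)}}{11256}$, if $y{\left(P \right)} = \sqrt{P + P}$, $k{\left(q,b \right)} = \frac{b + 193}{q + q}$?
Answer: $\frac{5030496}{49} + \frac{\sqrt{2}}{11256} \approx 1.0266 \cdot 10^{5}$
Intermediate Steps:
$k{\left(q,b \right)} = \frac{193 + b}{2 q}$
$y{\left(P \right)} = \sqrt{2} \sqrt{P}$ ($y{\left(P \right)} = \sqrt{2 P} = \sqrt{2} \sqrt{P}$)
$\frac{34934}{k{\left(216,-46 \right)}} + \frac{y{\left(\left(4 - 3\right)^{2} \right)}}{11256} = \frac{34934}{\frac{1}{2} \cdot \frac{1}{216} \left(193 - 46\right)} + \frac{\sqrt{2} \sqrt{\left(4 - 3\right)^{2}}}{11256} = \frac{34934}{\frac{1}{2} \cdot \frac{1}{216} \cdot 147} + \sqrt{2} \sqrt{1^{2}} \cdot \frac{1}{11256} = \frac{34934}{\frac{49}{144}} + \sqrt{2} \sqrt{1} \cdot \frac{1}{11256} = 34934 \cdot \frac{144}{49} + \sqrt{2} \cdot 1 \cdot \frac{1}{11256} = \frac{5030496}{49} + \sqrt{2} \cdot \frac{1}{11256} = \frac{5030496}{49} + \frac{\sqrt{2}}{11256}$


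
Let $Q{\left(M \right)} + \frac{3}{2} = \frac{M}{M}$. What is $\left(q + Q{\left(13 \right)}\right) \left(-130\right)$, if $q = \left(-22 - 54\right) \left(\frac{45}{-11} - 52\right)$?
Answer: $- \frac{6095245}{11} \approx -5.5411 \cdot 10^{5}$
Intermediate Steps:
$Q{\left(M \right)} = - \frac{1}{2}$ ($Q{\left(M \right)} = - \frac{3}{2} + \frac{M}{M} = - \frac{3}{2} + 1 = - \frac{1}{2}$)
$q = \frac{46892}{11}$ ($q = - 76 \left(45 \left(- \frac{1}{11}\right) - 52\right) = - 76 \left(- \frac{45}{11} - 52\right) = \left(-76\right) \left(- \frac{617}{11}\right) = \frac{46892}{11} \approx 4262.9$)
$\left(q + Q{\left(13 \right)}\right) \left(-130\right) = \left(\frac{46892}{11} - \frac{1}{2}\right) \left(-130\right) = \frac{93773}{22} \left(-130\right) = - \frac{6095245}{11}$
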